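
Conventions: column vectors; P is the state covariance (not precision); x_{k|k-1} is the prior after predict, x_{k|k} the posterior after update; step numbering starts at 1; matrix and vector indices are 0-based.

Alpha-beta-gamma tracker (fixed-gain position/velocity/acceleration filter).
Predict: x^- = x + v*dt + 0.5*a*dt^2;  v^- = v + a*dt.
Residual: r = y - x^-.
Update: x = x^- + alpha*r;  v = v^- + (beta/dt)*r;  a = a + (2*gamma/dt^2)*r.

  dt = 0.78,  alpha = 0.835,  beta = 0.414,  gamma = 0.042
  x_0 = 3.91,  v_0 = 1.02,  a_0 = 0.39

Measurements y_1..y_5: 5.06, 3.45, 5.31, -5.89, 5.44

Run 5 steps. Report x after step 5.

step 1: x_pred=4.8242  r=0.2358  x^+=5.0211  v^+=1.4493  a^+=0.4226
step 2: x_pred=6.2801  r=-2.8301  x^+=3.9170  v^+=0.2768  a^+=0.0318
step 3: x_pred=4.1425  r=1.1675  x^+=5.1174  v^+=0.9212  a^+=0.1930
step 4: x_pred=5.8946  r=-11.7846  x^+=-3.9455  v^+=-5.1831  a^+=-1.4341
step 5: x_pred=-8.4246  r=13.8646  x^+=3.1523  v^+=1.0572  a^+=0.4802

x_post = 3.1523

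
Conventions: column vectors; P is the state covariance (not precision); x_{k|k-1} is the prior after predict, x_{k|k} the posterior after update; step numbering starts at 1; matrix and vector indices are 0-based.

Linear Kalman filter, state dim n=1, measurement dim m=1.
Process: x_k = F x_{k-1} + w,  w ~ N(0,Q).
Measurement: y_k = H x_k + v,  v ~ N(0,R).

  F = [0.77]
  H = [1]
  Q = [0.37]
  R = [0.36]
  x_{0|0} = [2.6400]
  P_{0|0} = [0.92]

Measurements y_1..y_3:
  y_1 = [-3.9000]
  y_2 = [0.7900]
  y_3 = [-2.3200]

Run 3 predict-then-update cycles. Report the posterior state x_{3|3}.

x_post = [-1.4194]

step 1: x^-=[2.0328]  P^-=[0.9155]  S=[1.2755]  K=[0.7178]  nu=[-5.9328]  x^+=[-2.2255]  P^+=[0.2584]
step 2: x^-=[-1.7136]  P^-=[0.5232]  S=[0.8832]  K=[0.5924]  nu=[2.5036]  x^+=[-0.2305]  P^+=[0.2133]
step 3: x^-=[-0.1775]  P^-=[0.4964]  S=[0.8564]  K=[0.5797]  nu=[-2.1425]  x^+=[-1.4194]  P^+=[0.2087]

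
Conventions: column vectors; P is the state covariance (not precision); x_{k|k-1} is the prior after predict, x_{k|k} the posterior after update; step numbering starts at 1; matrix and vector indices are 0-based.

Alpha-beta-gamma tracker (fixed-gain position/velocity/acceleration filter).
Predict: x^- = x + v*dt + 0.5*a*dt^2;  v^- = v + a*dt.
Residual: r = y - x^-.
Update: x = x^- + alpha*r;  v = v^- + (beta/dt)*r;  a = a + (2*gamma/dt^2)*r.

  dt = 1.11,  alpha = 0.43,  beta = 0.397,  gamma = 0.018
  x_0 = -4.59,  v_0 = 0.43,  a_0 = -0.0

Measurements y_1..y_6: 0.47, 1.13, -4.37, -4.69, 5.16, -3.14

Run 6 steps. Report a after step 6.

step 1: x_pred=-4.1127  r=4.5827  x^+=-2.1421  v^+=2.0690  a^+=0.1339
step 2: x_pred=0.2370  r=0.8930  x^+=0.6210  v^+=2.5371  a^+=0.1600
step 3: x_pred=3.5357  r=-7.9057  x^+=0.1362  v^+=-0.1129  a^+=-0.0710
step 4: x_pred=-0.0328  r=-4.6572  x^+=-2.0354  v^+=-1.8574  a^+=-0.2071
step 5: x_pred=-4.2246  r=9.3846  x^+=-0.1892  v^+=1.2693  a^+=0.0671
step 6: x_pred=1.2610  r=-4.4010  x^+=-0.6314  v^+=-0.2303  a^+=-0.0615

a_post = -0.0615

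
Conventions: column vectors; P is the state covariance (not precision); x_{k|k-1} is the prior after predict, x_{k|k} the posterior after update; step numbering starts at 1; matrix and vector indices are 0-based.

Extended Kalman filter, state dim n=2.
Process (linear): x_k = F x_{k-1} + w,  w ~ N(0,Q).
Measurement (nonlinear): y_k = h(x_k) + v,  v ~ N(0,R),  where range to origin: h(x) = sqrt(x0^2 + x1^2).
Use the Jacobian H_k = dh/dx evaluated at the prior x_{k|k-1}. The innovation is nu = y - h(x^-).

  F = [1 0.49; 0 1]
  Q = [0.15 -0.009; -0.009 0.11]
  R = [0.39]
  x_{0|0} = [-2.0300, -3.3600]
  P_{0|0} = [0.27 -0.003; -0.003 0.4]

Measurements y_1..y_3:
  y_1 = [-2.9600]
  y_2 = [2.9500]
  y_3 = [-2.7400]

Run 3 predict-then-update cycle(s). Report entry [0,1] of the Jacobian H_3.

H_jac[0,1] = 0.6390

step 1: x^-=[-3.6764, -3.3600]  P^-=[0.5131 0.1840; 0.1840 0.5100]  H_jac=[-0.7382 -0.6746]  S=[1.0849]  K=[-0.4635; -0.4423]  nu=[-7.9405]  x^+=[0.0041, 0.1522]  P^+=[0.2800 -0.0384; -0.0384 0.2977]
step 2: x^-=[0.0786, 0.1522]  P^-=[0.4638 0.0985; 0.0985 0.4077]  H_jac=[0.4591 0.8884]  S=[0.8899]  K=[0.3376; 0.4578]  nu=[2.7787]  x^+=[1.0168, 1.4244]  P^+=[0.3624 -0.0391; -0.0391 0.2212]
step 3: x^-=[1.7147, 1.4244]  P^-=[0.5272 0.0603; 0.0603 0.3312]  H_jac=[0.7692 0.6390]  S=[0.8965]  K=[0.4954; 0.2878]  nu=[-4.9692]  x^+=[-0.7468, -0.0058]  P^+=[0.3072 -0.0675; -0.0675 0.2569]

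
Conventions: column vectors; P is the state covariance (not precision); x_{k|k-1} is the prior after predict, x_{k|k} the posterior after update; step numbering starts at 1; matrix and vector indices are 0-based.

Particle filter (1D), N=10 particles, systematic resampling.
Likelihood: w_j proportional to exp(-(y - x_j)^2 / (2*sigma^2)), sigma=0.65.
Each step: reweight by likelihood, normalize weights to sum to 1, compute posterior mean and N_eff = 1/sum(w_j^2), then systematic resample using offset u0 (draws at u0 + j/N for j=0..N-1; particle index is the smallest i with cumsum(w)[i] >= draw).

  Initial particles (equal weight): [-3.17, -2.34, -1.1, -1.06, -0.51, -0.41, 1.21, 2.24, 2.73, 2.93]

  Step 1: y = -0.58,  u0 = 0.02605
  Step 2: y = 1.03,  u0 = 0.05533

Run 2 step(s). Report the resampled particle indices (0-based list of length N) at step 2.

step 1: w=[0.0001, 0.0073, 0.2077, 0.2177, 0.2843, 0.2764, 0.0065, 0.0000, 0.0000, 0.0000]  mean=-0.7271  Neff=4.0346  idx=[2, 2, 3, 3, 3, 4, 4, 5, 5, 5]
step 2: w=[0.0115, 0.0115, 0.0140, 0.0140, 0.0140, 0.1491, 0.1491, 0.2122, 0.2122, 0.2122]  mean=-0.4831  Neff=5.5425  idx=[4, 5, 6, 6, 7, 7, 8, 8, 9, 9]

resampled_idx = [4, 5, 6, 6, 7, 7, 8, 8, 9, 9]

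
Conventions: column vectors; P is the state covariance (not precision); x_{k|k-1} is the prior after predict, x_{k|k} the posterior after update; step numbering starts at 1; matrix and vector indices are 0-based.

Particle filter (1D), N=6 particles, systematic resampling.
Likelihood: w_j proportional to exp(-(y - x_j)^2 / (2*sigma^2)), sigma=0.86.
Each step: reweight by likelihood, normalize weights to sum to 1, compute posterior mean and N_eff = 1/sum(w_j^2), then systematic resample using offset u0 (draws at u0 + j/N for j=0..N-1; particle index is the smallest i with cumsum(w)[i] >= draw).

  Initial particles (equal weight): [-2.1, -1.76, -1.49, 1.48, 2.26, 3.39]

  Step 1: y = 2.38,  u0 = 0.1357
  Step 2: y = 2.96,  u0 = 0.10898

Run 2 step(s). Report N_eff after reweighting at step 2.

step 1: w=[0.0000, 0.0000, 0.0000, 0.2793, 0.4783, 0.2423]  mean=2.3159  Neff=2.7358  idx=[3, 4, 4, 4, 5, 5]
step 2: w=[0.0549, 0.1732, 0.1732, 0.1732, 0.2128, 0.2128]  mean=2.6982  Neff=5.4479  idx=[1, 2, 3, 4, 4, 5]

N_eff = 5.4479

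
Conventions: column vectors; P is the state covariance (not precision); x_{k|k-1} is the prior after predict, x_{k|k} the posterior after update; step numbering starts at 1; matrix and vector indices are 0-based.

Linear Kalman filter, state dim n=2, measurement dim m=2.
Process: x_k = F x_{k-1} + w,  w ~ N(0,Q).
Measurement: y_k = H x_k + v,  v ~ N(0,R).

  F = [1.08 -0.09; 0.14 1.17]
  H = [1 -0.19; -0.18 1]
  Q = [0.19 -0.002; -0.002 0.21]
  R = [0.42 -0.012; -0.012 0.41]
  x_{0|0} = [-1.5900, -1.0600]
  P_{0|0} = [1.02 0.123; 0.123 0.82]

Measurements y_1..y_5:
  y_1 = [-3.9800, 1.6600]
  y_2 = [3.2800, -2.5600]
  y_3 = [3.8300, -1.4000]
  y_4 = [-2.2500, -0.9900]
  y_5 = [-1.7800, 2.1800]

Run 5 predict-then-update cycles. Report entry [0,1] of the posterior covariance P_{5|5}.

P_post[0,1] = 0.0608

step 1: x^-=[-1.6218, -1.4628]  P^-=[1.3625 0.2198; 0.2198 1.3928]  S=[1.7492 -0.2946; -0.2946 1.7678]  K=[0.7743 0.1146; 0.1062 0.7832]  nu=[-2.6361, 2.8309]  x^+=[-3.3385, 0.4742]  P^+=[0.3427 0.0994; 0.0994 0.3377]
step 2: x^-=[-3.6483, 0.0874]  P^-=[0.5732 0.1386; 0.1386 0.7116]  S=[0.9662 -0.1070; -0.1070 1.0903]  K=[0.5758 0.0890; 0.0741 0.6371]  nu=[6.9449, -3.3041]  x^+=[0.0567, -1.5030]  P^+=[0.2551 0.0755; 0.0755 0.2739]
step 3: x^-=[0.1965, -1.7505]  P^-=[0.4751 0.1022; 0.1022 0.6147]  S=[0.8785 -0.1086; -0.1086 1.0033]  K=[0.5279 0.0738; 0.0576 0.6006]  nu=[3.3009, 0.3859]  x^+=[1.9674, -1.3285]  P^+=[0.2333 0.0659; 0.0659 0.2574]
step 4: x^-=[2.2443, -1.2789]  P^-=[0.4514 0.0886; 0.0886 0.5885]  S=[0.8590 -0.1134; -0.1134 0.9813]  K=[0.5148 0.0670; 0.0508 0.5894]  nu=[-4.7373, 0.6929]  x^+=[-0.1479, -1.1113]  P^+=[0.2272 0.0622; 0.0622 0.2522]
step 5: x^-=[-0.0597, -1.3209]  P^-=[0.4450 0.0836; 0.0836 0.5801]  S=[0.8542 -0.1159; -0.1159 0.9744]  K=[0.5111 0.0644; 0.0483 0.5856]  nu=[-1.9712, 3.4902]  x^+=[-0.8426, 0.6279]  P^+=[0.2254 0.0608; 0.0608 0.2505]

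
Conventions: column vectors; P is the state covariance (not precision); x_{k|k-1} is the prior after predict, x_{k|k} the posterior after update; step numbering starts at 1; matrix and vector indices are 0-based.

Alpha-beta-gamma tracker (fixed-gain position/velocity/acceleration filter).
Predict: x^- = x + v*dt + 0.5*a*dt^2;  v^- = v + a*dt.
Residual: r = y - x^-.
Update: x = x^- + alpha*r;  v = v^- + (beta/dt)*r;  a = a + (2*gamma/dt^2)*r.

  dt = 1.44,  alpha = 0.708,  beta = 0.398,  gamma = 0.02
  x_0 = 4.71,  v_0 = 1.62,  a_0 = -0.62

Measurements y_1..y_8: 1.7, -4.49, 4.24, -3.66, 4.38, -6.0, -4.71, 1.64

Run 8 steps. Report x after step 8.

x_post = -1.6107

step 1: x_pred=6.4000  r=-4.7000  x^+=3.0724  v^+=-0.5718  a^+=-0.7107
step 2: x_pred=1.5122  r=-6.0022  x^+=-2.7374  v^+=-3.2541  a^+=-0.8264
step 3: x_pred=-8.2801  r=12.5201  x^+=0.5841  v^+=-0.9838  a^+=-0.5849
step 4: x_pred=-1.4390  r=-2.2210  x^+=-3.0115  v^+=-2.4399  a^+=-0.6278
step 5: x_pred=-7.1758  r=11.5558  x^+=1.0057  v^+=-0.1500  a^+=-0.4049
step 6: x_pred=0.3699  r=-6.3699  x^+=-4.1400  v^+=-2.4936  a^+=-0.5277
step 7: x_pred=-8.2779  r=3.5679  x^+=-5.7518  v^+=-2.2674  a^+=-0.4589
step 8: x_pred=-9.4927  r=11.1327  x^+=-1.6107  v^+=0.1487  a^+=-0.2442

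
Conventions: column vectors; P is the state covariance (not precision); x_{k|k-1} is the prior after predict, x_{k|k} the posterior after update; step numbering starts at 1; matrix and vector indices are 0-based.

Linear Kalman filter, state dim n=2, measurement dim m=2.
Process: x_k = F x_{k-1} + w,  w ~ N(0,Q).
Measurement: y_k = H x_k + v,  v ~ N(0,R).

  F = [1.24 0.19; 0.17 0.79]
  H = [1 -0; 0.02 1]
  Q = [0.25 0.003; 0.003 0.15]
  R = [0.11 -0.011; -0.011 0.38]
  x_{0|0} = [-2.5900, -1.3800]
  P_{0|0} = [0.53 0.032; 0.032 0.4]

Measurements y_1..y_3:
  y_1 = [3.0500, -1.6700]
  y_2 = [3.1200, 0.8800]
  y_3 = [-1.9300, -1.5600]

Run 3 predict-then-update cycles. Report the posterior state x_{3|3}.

x_post = [-0.7126, -0.6148]

step 1: x^-=[-3.4738, -1.5305]  P^-=[1.0944 0.2071; 0.2071 0.4236]  S=[1.2044 0.2180; 0.2180 0.8123]  K=[0.9014 0.0400; 0.0806 0.5049]  nu=[6.5238, -0.0700]  x^+=[2.4042, -1.0401]  P^+=[0.0987 0.0033; 0.0033 0.1909]
step 2: x^-=[2.7835, -0.4130]  P^-=[0.4102 0.0558; 0.0558 0.2729]  S=[0.5202 0.0530; 0.0530 0.6553]  K=[0.7851 0.0342; 0.0652 0.4129]  nu=[0.3365, 1.2373]  x^+=[3.0900, 0.1198]  P^+=[0.0860 0.0026; 0.0026 0.1561]
step 3: x^-=[3.8543, 0.6199]  P^-=[0.3891 0.0472; 0.0472 0.2506]  S=[0.4991 0.0440; 0.0440 0.6327]  K=[0.7767 0.0329; 0.0599 0.3935]  nu=[-5.7843, -2.2570]  x^+=[-0.7126, -0.6148]  P^+=[0.0851 0.0023; 0.0023 0.1488]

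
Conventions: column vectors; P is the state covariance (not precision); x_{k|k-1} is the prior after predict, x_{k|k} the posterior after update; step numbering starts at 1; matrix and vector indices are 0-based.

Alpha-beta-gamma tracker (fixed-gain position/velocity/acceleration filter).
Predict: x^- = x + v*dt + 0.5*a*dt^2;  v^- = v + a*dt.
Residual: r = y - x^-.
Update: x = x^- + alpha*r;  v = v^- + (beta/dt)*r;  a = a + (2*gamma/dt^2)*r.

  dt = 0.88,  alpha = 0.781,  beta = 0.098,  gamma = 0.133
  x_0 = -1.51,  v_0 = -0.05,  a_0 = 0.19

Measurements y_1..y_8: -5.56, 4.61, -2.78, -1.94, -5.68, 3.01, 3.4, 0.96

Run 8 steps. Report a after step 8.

a_post = 0.5778

step 1: x_pred=-1.4804  r=-4.0796  x^+=-4.6666  v^+=-0.3371  a^+=-1.2113
step 2: x_pred=-5.4323  r=10.0423  x^+=2.4107  v^+=-0.2847  a^+=2.2381
step 3: x_pred=3.0268  r=-5.8068  x^+=-1.5083  v^+=1.0382  a^+=0.2435
step 4: x_pred=-0.5004  r=-1.4396  x^+=-1.6247  v^+=1.0922  a^+=-0.2509
step 5: x_pred=-0.7608  r=-4.9192  x^+=-4.6027  v^+=0.3235  a^+=-1.9407
step 6: x_pred=-5.0694  r=8.0794  x^+=1.2406  v^+=-0.4845  a^+=0.8346
step 7: x_pred=1.1374  r=2.2626  x^+=2.9045  v^+=0.5019  a^+=1.6117
step 8: x_pred=3.9702  r=-3.0102  x^+=1.6192  v^+=1.5850  a^+=0.5778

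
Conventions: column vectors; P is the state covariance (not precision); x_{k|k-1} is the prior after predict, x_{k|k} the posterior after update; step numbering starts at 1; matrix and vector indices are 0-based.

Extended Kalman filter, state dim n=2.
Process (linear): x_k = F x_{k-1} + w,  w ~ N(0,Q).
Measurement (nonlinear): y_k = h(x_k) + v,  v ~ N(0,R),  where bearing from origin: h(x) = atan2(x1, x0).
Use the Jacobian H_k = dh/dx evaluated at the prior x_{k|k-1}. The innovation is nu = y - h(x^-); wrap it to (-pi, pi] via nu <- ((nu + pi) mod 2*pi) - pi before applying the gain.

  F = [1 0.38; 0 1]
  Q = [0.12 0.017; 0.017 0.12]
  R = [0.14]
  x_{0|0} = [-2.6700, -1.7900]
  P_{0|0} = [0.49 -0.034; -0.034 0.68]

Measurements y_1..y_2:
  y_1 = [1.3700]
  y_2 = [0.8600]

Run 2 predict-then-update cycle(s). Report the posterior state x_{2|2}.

step 1: x^-=[-3.3502, -1.7900]  P^-=[0.6824 0.2414; 0.2414 0.8000]  H_jac=[0.1241 -0.2322]  S=[0.1797]  K=[0.1591; -0.8669]  nu=[-2.2623]  x^+=[-3.7102, 0.1713]  P^+=[0.6778 0.2662; 0.2662 0.6649]
step 2: x^-=[-3.6451, 0.1713]  P^-=[1.0961 0.5359; 0.5359 0.7849]  H_jac=[-0.0129 -0.2737]  S=[0.2028]  K=[-0.7929; -1.0936]  nu=[-2.2346]  x^+=[-1.8732, 2.6151]  P^+=[0.9686 0.3600; 0.3600 0.5424]

x_post = [-1.8732, 2.6151]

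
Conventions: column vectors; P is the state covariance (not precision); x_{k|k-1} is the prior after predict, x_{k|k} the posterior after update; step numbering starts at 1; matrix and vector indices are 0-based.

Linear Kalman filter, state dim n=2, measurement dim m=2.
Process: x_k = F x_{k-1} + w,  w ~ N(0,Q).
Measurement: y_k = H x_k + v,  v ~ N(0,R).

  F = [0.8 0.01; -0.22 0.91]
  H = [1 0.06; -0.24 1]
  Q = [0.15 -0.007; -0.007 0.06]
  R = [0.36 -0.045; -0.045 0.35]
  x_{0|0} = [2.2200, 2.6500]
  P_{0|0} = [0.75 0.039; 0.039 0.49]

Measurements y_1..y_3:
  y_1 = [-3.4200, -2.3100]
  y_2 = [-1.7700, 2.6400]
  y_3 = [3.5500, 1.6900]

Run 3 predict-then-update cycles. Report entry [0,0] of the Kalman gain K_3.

K[0,0] = 0.3902

step 1: x^-=[1.8025, 1.9231]  P^-=[0.6307 -0.1062; -0.1062 0.4865]  S=[0.9797 -0.2719; -0.2719 0.9238]  K=[0.6097 -0.0994; 0.0818 0.5783]  nu=[-5.3379, -3.8005]  x^+=[-1.0739, -0.7115]  P^+=[0.2245 -0.0084; -0.0084 0.1967]
step 2: x^-=[-0.8663, -0.4112]  P^-=[0.2935 -0.0508; -0.0508 0.2371]  S=[0.6483 -0.1513; -0.1513 0.6284]  K=[0.4271 -0.0901; 0.0383 0.4059]  nu=[-0.8791, 2.8433]  x^+=[-1.4979, 0.7093]  P^+=[0.1586 -0.0127; -0.0127 0.1373]
step 3: x^-=[-1.1912, 0.9750]  P^-=[0.2513 -0.0429; -0.0429 0.1865]  S=[0.6068 -0.1364; -0.1364 0.5715]  K=[0.3902 -0.0874; 0.0266 0.3506]  nu=[4.6827, 0.4291]  x^+=[0.5985, 1.2499]  P^+=[0.1452 -0.0133; -0.0133 0.1183]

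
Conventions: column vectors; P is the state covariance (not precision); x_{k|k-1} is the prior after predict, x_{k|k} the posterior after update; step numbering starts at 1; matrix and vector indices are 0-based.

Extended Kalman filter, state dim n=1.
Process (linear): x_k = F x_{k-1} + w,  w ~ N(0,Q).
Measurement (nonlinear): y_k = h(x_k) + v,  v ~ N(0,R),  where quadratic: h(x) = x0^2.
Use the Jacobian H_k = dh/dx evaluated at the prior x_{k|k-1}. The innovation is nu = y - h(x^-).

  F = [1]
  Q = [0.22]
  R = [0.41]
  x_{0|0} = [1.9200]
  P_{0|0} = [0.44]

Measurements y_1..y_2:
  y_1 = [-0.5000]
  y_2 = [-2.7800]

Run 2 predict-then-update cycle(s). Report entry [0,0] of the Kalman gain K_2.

step 1: x^-=[1.9200]  P^-=[0.6600]  H_jac=[3.8400]  S=[10.1421]  K=[0.2499]  nu=[-4.1864]  x^+=[0.8739]  P^+=[0.0267]
step 2: x^-=[0.8739]  P^-=[0.2467]  H_jac=[1.7477]  S=[1.1635]  K=[0.3705]  nu=[-3.5436]  x^+=[-0.4392]  P^+=[0.0869]

K[0,0] = 0.3705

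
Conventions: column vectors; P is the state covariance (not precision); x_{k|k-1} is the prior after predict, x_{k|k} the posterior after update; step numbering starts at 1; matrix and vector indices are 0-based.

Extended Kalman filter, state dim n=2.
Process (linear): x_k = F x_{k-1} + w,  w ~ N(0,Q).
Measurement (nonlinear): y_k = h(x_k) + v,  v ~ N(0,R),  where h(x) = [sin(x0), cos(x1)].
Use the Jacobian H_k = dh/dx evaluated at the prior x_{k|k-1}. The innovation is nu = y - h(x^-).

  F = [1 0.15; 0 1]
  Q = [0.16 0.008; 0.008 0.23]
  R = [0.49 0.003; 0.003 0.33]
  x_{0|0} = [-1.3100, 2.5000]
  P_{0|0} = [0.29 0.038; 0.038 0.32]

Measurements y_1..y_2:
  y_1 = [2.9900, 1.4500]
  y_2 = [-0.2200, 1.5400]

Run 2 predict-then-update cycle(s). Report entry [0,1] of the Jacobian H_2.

H_jac[0,1] = 0.0000

step 1: x^-=[-0.9350, 2.5000]  P^-=[0.4686 0.0940; 0.0940 0.5500]  H_jac=[0.5938 0.0000; 0.0000 -0.5985]  S=[0.6552 -0.0304; -0.0304 0.5270]  K=[0.4208 -0.0825; 0.0564 -0.6213]  nu=[3.7946, 2.2511]  x^+=[0.4763, 1.3151]  P^+=[0.3469 0.0434; 0.0434 0.3423]
step 2: x^-=[0.6736, 1.3151]  P^-=[0.5276 0.1027; 0.1027 0.5723]  H_jac=[0.7816 0.0000; 0.0000 -0.9675]  S=[0.8123 -0.0747; -0.0747 0.8657]  K=[0.5011 -0.0716; 0.0404 -0.6361]  nu=[-0.8438, 1.2871]  x^+=[0.1587, 0.4623]  P^+=[0.3138 0.0229; 0.0229 0.2169]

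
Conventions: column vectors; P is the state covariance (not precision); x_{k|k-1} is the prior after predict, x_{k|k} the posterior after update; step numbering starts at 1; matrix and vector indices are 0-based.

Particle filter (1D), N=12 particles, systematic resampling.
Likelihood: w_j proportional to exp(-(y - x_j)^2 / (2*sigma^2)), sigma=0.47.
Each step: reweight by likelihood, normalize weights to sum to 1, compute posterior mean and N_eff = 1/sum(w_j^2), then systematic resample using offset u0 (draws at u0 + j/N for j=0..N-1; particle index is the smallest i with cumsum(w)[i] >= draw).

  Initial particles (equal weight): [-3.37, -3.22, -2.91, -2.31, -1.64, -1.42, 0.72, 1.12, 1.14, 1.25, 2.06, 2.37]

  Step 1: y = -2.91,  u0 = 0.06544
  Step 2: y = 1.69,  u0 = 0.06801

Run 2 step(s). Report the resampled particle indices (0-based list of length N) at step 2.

step 1: w=[0.2137, 0.2775, 0.3449, 0.1527, 0.0090, 0.0023, 0.0000, 0.0000, 0.0000, 0.0000, 0.0000, 0.0000]  mean=-2.9879  Neff=3.7732  idx=[0, 0, 1, 1, 1, 1, 2, 2, 2, 2, 3, 3]
step 2: w=[0.0000, 0.0000, 0.0000, 0.0000, 0.0000, 0.0000, 0.0000, 0.0000, 0.0000, 0.0000, 0.5000, 0.5000]  mean=-2.3100  Neff=2.0001  idx=[10, 10, 10, 10, 10, 10, 11, 11, 11, 11, 11, 11]

resampled_idx = [10, 10, 10, 10, 10, 10, 11, 11, 11, 11, 11, 11]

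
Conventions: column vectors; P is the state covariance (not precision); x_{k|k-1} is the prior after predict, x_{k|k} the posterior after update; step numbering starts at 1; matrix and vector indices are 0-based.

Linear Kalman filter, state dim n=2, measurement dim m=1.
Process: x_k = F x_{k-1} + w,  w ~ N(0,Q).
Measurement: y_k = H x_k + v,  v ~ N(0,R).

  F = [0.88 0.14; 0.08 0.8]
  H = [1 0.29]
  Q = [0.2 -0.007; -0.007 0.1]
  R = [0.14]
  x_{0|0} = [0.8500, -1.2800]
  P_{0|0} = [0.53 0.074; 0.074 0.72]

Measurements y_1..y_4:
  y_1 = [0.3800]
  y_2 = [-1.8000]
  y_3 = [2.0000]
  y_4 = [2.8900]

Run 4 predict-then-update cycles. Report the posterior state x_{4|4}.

x_post = [2.1842, 0.1303]

step 1: x^-=[0.5688, -0.9560]  P^-=[0.6428 0.1639; 0.1639 0.5737]  S=[0.9261]  K=[0.7454; 0.3566]  nu=[0.0884]  x^+=[0.6347, -0.9245]  P^+=[0.1282 -0.0823; -0.0823 0.4559]
step 2: x^-=[0.4291, -0.6888]  P^-=[0.2880 -0.0058; -0.0058 0.3821]  S=[0.4567]  K=[0.6268; 0.2300]  nu=[-2.0294]  x^+=[-0.8429, -1.1555]  P^+=[0.1085 -0.0716; -0.0716 0.3579]
step 3: x^-=[-0.9035, -0.9918]  P^-=[0.2734 -0.0105; -0.0105 0.3206]  S=[0.4343]  K=[0.6226; 0.1899]  nu=[3.1911]  x^+=[1.0831, -0.3857]  P^+=[0.1051 -0.0618; -0.0618 0.3049]
step 4: x^-=[0.8992, -0.2219]  P^-=[0.2721 -0.0097; -0.0097 0.2879]  S=[0.4307]  K=[0.6253; 0.1714]  nu=[2.0552]  x^+=[2.1842, 0.1303]  P^+=[0.1037 -0.0558; -0.0558 0.2753]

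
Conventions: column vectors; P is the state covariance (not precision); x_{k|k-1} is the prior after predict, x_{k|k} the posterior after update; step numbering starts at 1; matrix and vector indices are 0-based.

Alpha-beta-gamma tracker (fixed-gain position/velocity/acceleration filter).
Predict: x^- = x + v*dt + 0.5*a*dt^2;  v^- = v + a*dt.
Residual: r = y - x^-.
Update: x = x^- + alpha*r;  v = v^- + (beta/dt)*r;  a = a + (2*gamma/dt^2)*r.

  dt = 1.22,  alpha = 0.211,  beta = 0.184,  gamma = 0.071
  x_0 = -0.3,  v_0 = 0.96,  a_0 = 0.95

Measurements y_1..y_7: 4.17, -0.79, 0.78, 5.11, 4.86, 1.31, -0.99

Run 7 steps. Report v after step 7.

step 1: x_pred=1.5782  r=2.5918  x^+=2.1251  v^+=2.5099  a^+=1.1973
step 2: x_pred=6.0781  r=-6.8681  x^+=4.6290  v^+=2.9347  a^+=0.5420
step 3: x_pred=8.6127  r=-7.8327  x^+=6.9600  v^+=2.4147  a^+=-0.2053
step 4: x_pred=9.7531  r=-4.6431  x^+=8.7734  v^+=1.4640  a^+=-0.6482
step 5: x_pred=10.0771  r=-5.2171  x^+=8.9763  v^+=-0.1137  a^+=-1.1460
step 6: x_pred=7.9847  r=-6.6747  x^+=6.5763  v^+=-2.5185  a^+=-1.7828
step 7: x_pred=2.1771  r=-3.1671  x^+=1.5089  v^+=-5.1711  a^+=-2.0849

v_post = -5.1711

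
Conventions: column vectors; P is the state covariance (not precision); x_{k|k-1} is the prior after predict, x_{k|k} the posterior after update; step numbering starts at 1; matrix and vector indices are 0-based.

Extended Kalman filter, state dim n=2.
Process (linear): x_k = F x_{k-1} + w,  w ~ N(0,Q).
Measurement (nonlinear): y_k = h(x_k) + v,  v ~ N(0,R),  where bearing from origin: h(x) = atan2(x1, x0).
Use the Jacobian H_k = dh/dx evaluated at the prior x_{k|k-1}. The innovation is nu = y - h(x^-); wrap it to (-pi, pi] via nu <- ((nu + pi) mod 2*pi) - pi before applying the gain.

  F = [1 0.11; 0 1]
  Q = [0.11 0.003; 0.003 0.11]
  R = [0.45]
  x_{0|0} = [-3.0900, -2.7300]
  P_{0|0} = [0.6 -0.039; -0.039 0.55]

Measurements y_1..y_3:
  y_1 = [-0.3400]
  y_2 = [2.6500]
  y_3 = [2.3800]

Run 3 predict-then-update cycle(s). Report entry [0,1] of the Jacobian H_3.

step 1: x^-=[-3.3903, -2.7300]  P^-=[0.7081 0.0245; 0.0245 0.6600]  H_jac=[0.1441 -0.1789]  S=[0.4846]  K=[0.2015; -0.2364]  nu=[2.1237]  x^+=[-2.9624, -3.2321]  P^+=[0.6884 0.0476; 0.0476 0.6329]
step 2: x^-=[-3.3179, -3.2321]  P^-=[0.8165 0.1202; 0.1202 0.7429]  H_jac=[0.1506 -0.1546]  S=[0.4807]  K=[0.2172; -0.2013]  nu=[-1.2639]  x^+=[-3.5925, -2.9776]  P^+=[0.7938 0.1412; 0.1412 0.7234]
step 3: x^-=[-3.9200, -2.9776]  P^-=[0.9437 0.2238; 0.2238 0.8334]  H_jac=[0.1229 -0.1618]  S=[0.4772]  K=[0.1671; -0.2249]  nu=[-1.4112]  x^+=[-4.1559, -2.6602]  P^+=[0.9303 0.2417; 0.2417 0.8093]

H_jac[0,1] = -0.1618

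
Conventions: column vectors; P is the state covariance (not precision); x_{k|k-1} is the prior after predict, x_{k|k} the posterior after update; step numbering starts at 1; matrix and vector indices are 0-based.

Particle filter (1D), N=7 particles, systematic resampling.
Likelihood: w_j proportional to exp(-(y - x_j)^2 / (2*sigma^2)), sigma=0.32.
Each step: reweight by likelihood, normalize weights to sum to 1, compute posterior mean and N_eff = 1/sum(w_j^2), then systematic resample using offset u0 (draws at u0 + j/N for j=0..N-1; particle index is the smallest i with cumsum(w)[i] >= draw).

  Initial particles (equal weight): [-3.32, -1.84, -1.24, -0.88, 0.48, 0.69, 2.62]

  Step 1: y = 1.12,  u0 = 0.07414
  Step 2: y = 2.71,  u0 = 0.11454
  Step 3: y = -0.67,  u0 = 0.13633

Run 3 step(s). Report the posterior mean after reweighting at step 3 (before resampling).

post_mean = 0.6900

step 1: w=[0.0000, 0.0000, 0.0000, 0.0000, 0.2503, 0.7497, 0.0000]  mean=0.6375  Neff=1.6008  idx=[4, 4, 5, 5, 5, 5, 5]
step 2: w=[0.0025, 0.0025, 0.1990, 0.1990, 0.1990, 0.1990, 0.1990]  mean=0.6889  Neff=5.0510  idx=[2, 3, 3, 4, 5, 6, 6]
step 3: w=[0.1429, 0.1429, 0.1429, 0.1429, 0.1429, 0.1429, 0.1429]  mean=0.6900  Neff=7.0000  idx=[0, 1, 2, 3, 4, 5, 6]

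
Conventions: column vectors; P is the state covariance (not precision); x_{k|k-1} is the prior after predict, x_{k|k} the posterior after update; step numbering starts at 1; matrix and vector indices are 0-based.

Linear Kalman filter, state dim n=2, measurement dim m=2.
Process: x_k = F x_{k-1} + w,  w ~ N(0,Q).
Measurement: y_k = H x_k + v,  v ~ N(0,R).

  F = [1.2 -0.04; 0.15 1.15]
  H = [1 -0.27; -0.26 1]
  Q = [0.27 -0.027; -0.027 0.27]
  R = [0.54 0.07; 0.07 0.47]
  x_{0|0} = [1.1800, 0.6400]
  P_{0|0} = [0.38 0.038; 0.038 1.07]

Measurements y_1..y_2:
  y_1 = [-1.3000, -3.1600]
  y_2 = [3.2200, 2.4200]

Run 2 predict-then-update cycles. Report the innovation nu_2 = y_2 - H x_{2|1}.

innov = [2.8587, 4.6495]

step 1: x^-=[1.3904, 0.9130]  P^-=[0.8153 0.0444; 0.0444 1.7067]  S=[1.4557 -0.5553; -0.5553 2.2088]  K=[0.5783 0.0695; 0.0074 0.7693]  nu=[-2.4439, -3.7115]  x^+=[-0.2810, -1.9605]  P^+=[0.3624 0.1674; 0.1674 0.4056]
step 2: x^-=[-0.2588, -2.2967]  P^-=[0.7764 0.2495; 0.2495 0.8723]  S=[1.2452 -0.1003; -0.1003 1.2651]  K=[0.5761 0.0834; 0.0631 0.6433]  nu=[2.8587, 4.6495]  x^+=[1.7757, 0.8745]  P^+=[0.3639 0.1741; 0.1741 0.3520]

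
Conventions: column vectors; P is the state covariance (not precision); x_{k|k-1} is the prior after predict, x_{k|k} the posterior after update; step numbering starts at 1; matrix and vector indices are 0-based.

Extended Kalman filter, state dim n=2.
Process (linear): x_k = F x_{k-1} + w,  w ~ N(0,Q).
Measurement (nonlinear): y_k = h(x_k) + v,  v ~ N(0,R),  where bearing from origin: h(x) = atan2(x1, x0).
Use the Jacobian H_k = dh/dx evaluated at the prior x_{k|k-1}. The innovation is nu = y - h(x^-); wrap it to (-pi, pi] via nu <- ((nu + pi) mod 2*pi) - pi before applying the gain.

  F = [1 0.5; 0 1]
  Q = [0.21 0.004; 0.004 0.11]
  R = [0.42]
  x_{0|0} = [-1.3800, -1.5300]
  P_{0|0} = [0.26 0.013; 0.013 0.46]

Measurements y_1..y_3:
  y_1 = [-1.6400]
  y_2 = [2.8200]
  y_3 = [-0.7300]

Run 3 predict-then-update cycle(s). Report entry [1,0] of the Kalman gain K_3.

K[1,0] = -0.1933

step 1: x^-=[-2.1450, -1.5300]  P^-=[0.5980 0.2470; 0.2470 0.5700]  H_jac=[0.2204 -0.3090]  S=[0.4698]  K=[0.1181; -0.2590]  nu=[0.8820]  x^+=[-2.0409, -1.7584]  P^+=[0.5914 0.2614; 0.2614 0.5385]
step 2: x^-=[-2.9201, -1.7584]  P^-=[1.1974 0.5346; 0.5346 0.6485]  H_jac=[0.1513 -0.2513]  S=[0.4477]  K=[0.1047; -0.1833]  nu=[-0.8636]  x^+=[-3.0105, -1.6001]  P^+=[1.1925 0.5432; 0.5432 0.6334]
step 3: x^-=[-3.8105, -1.6001]  P^-=[2.1041 0.8639; 0.8639 0.7434]  H_jac=[0.0937 -0.2231]  S=[0.4394]  K=[0.0100; -0.1933]  nu=[2.0140]  x^+=[-3.7905, -1.9894]  P^+=[2.1041 0.8648; 0.8648 0.7270]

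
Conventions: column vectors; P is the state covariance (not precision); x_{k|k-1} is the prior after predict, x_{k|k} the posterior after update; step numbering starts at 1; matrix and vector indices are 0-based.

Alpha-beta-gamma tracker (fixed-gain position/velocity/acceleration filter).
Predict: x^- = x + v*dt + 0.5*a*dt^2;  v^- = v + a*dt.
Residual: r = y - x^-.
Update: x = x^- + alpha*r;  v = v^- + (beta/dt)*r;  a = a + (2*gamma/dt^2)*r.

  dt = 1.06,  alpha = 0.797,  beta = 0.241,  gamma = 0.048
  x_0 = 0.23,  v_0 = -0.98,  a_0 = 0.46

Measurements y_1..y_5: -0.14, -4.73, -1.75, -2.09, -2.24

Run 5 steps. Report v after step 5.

v_post = 0.5998

step 1: x_pred=-0.5504  r=0.4104  x^+=-0.2233  v^+=-0.3991  a^+=0.4951
step 2: x_pred=-0.3682  r=-4.3618  x^+=-3.8446  v^+=-0.8660  a^+=0.1224
step 3: x_pred=-4.6938  r=2.9438  x^+=-2.3476  v^+=-0.0670  a^+=0.3739
step 4: x_pred=-2.2085  r=0.1185  x^+=-2.1141  v^+=0.3563  a^+=0.3840
step 5: x_pred=-1.5206  r=-0.7194  x^+=-2.0940  v^+=0.5998  a^+=0.3226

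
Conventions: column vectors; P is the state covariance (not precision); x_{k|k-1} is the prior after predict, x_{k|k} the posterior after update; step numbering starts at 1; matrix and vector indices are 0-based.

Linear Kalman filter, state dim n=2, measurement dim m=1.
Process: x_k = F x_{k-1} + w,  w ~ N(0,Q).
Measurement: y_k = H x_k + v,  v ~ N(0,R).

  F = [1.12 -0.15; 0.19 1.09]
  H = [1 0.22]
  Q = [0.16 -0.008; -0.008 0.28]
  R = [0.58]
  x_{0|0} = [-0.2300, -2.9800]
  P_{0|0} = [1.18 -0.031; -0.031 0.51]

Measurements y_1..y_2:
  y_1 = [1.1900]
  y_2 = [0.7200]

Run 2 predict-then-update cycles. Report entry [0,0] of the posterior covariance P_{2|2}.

step 1: x^-=[0.1894, -3.2919]  P^-=[1.6621 0.1228; 0.1228 0.9157]  S=[2.3404]  K=[0.7217; 0.1385]  nu=[1.7248]  x^+=[1.4342, -3.0530]  P^+=[0.4431 -0.1112; -0.1112 0.8708]
step 2: x^-=[2.0643, -3.0552]  P^-=[0.7727 -0.1887; -0.1887 1.2845]  S=[1.3319]  K=[0.5490; 0.0705]  nu=[-0.6721]  x^+=[1.6953, -3.1026]  P^+=[0.3713 -0.2402; -0.2402 1.2779]

P_post[0,0] = 0.3713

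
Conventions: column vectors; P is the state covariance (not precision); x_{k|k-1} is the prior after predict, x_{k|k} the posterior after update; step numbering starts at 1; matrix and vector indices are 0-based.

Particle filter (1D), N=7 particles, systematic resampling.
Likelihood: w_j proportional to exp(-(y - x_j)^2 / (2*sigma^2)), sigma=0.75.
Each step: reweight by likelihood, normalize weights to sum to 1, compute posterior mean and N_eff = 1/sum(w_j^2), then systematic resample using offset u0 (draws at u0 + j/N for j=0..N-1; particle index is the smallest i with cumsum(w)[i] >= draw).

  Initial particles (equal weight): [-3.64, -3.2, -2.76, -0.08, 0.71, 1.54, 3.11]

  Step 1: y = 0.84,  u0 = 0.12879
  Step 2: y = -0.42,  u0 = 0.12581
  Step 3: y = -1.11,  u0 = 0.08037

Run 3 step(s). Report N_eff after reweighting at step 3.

step 1: w=[0.0000, 0.0000, 0.0000, 0.2230, 0.4661, 0.3061, 0.0049]  mean=0.7995  Neff=2.7726  idx=[3, 4, 4, 4, 5, 5, 5]
step 2: w=[0.4592, 0.1635, 0.1635, 0.1635, 0.0167, 0.0167, 0.0167]  mean=0.3889  Neff=3.4258  idx=[0, 0, 0, 1, 2, 3, 5]
step 3: w=[0.2932, 0.2932, 0.2932, 0.0396, 0.0396, 0.0396, 0.0015]  mean=0.0163  Neff=3.8075  idx=[0, 0, 1, 1, 2, 2, 4]

N_eff = 3.8075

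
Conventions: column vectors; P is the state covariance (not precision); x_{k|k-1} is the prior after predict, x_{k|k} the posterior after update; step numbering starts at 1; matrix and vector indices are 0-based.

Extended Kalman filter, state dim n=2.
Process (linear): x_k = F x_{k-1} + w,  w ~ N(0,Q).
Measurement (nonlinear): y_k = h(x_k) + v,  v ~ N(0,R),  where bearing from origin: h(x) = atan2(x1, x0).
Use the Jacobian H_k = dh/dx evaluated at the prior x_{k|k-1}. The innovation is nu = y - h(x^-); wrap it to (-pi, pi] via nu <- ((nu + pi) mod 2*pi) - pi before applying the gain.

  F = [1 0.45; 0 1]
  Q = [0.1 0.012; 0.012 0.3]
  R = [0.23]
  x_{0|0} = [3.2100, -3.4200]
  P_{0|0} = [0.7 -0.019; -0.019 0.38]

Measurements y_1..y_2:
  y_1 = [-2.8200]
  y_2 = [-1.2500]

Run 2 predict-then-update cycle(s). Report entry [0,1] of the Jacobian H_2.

step 1: x^-=[1.6710, -3.4200]  P^-=[0.8599 0.1640; 0.1640 0.6800]  H_jac=[0.2360 0.1153]  S=[0.2959]  K=[0.7499; 0.3959]  nu=[-1.7037]  x^+=[0.3934, -4.0945]  P^+=[0.6935 0.0762; 0.0762 0.6336]
step 2: x^-=[-1.4491, -4.0945]  P^-=[0.9903 0.3733; 0.3733 0.9336]  H_jac=[0.2170 -0.0768]  S=[0.2697]  K=[0.6906; 0.0345]  nu=[0.6610]  x^+=[-0.9926, -4.0717]  P^+=[0.8617 0.3669; 0.3669 0.9333]

H_jac[0,1] = -0.0768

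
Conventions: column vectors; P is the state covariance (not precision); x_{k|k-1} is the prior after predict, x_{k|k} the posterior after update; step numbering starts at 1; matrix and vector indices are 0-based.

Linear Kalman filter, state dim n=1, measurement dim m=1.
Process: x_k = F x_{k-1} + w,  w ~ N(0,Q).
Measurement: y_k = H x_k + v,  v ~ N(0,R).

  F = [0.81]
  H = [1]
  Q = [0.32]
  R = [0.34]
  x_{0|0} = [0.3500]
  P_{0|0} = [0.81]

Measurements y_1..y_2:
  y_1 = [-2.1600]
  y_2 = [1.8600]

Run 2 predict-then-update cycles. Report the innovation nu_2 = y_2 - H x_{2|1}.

innov = [3.0448]

step 1: x^-=[0.2835]  P^-=[0.8514]  S=[1.1914]  K=[0.7146]  nu=[-2.4435]  x^+=[-1.4627]  P^+=[0.2430]
step 2: x^-=[-1.1848]  P^-=[0.4794]  S=[0.8194]  K=[0.5851]  nu=[3.0448]  x^+=[0.5966]  P^+=[0.1989]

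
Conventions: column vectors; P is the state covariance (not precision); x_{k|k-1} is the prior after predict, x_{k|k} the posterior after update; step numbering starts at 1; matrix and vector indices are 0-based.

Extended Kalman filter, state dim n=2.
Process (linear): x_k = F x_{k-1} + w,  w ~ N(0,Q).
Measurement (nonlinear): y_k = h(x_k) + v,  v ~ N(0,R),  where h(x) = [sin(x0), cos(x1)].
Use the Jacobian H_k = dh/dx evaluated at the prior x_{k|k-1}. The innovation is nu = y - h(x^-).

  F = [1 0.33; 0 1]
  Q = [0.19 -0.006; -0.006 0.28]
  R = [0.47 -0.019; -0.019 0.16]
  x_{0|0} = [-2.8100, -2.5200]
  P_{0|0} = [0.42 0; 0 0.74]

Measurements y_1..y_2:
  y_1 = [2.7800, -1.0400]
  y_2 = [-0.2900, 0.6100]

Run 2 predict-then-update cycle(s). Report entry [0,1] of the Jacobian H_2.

H_jac[0,1] = 0.0000

step 1: x^-=[-3.6416, -2.5200]  P^-=[0.6906 0.2382; 0.2382 1.0200]  H_jac=[-0.8776 0.0000; 0.0000 0.5823]  S=[1.0019 -0.1407; -0.1407 0.5059]  K=[-0.5894 0.1102; -0.0455 1.1615]  nu=[2.3006, -0.2270]  x^+=[-5.0227, -2.8884]  P^+=[0.3181 0.0495; 0.0495 0.3206]
step 2: x^-=[-5.9758, -2.8884]  P^-=[0.5757 0.1493; 0.1493 0.6006]  H_jac=[0.9531 0.0000; 0.0000 0.2505]  S=[0.9930 0.0167; 0.0167 0.1977]  K=[0.5502 0.1429; 0.1307 0.7501]  nu=[-0.5925, 1.5781]  x^+=[-6.0764, -1.7822]  P^+=[0.2684 0.0495; 0.0495 0.4691]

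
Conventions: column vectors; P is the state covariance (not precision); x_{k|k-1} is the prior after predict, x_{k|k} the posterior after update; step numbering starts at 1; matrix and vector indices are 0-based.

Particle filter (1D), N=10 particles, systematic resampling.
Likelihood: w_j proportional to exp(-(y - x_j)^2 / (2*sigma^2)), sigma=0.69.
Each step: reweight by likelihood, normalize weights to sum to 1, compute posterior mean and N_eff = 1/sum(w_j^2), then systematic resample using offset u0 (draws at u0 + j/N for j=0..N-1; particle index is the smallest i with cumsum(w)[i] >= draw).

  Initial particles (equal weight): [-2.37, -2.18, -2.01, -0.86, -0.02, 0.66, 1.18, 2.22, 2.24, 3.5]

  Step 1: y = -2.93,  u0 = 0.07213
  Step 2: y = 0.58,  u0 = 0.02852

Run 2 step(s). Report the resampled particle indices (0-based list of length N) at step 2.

resampled_idx = [1, 4, 5, 6, 7, 7, 8, 8, 9, 9]

step 1: w=[0.4243, 0.3267, 0.2424, 0.0066, 0.0001, 0.0000, 0.0000, 0.0000, 0.0000, 0.0000]  mean=-2.2106  Neff=2.8941  idx=[0, 0, 0, 0, 1, 1, 1, 2, 2, 2]
step 2: w=[0.0265, 0.0265, 0.0265, 0.0265, 0.0828, 0.0828, 0.0828, 0.2152, 0.2152, 0.2152]  mean=-2.0904  Neff=6.1609  idx=[1, 4, 5, 6, 7, 7, 8, 8, 9, 9]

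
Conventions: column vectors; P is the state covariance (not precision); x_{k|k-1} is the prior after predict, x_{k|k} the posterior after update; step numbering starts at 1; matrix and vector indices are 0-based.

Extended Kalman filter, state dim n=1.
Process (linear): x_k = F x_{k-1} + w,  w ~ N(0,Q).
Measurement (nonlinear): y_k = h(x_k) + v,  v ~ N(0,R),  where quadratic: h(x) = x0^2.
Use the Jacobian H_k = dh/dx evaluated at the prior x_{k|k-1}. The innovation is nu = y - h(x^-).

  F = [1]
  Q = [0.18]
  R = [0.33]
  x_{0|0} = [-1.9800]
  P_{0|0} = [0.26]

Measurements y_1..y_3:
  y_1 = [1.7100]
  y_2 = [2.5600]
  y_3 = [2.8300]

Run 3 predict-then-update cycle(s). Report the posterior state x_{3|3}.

x_post = [-1.6715]

step 1: x^-=[-1.9800]  P^-=[0.4400]  H_jac=[-3.9600]  S=[7.2299]  K=[-0.2410]  nu=[-2.2104]  x^+=[-1.4473]  P^+=[0.0201]
step 2: x^-=[-1.4473]  P^-=[0.2001]  H_jac=[-2.8946]  S=[2.0064]  K=[-0.2887]  nu=[0.4653]  x^+=[-1.5816]  P^+=[0.0329]
step 3: x^-=[-1.5816]  P^-=[0.2129]  H_jac=[-3.1632]  S=[2.4604]  K=[-0.2737]  nu=[0.3285]  x^+=[-1.6715]  P^+=[0.0286]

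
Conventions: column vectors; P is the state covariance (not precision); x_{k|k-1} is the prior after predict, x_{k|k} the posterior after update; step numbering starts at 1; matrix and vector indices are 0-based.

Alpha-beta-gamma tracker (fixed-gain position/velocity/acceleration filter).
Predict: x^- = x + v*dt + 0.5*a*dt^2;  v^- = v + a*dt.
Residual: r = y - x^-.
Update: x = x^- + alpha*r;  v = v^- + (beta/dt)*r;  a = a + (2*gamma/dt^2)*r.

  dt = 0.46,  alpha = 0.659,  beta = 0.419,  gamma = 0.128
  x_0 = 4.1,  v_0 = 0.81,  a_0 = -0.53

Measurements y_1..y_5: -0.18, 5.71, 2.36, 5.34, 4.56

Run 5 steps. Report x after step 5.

step 1: x_pred=4.4165  r=-4.5965  x^+=1.3874  v^+=-3.6206  a^+=-6.0910
step 2: x_pred=-0.9225  r=6.6325  x^+=3.4483  v^+=-0.3812  a^+=1.9332
step 3: x_pred=3.4775  r=-1.1175  x^+=2.7411  v^+=-0.5098  a^+=0.5812
step 4: x_pred=2.5681  r=2.7719  x^+=4.3948  v^+=2.2824  a^+=3.9348
step 5: x_pred=5.8610  r=-1.3010  x^+=5.0036  v^+=2.9074  a^+=2.3608

x_post = 5.0036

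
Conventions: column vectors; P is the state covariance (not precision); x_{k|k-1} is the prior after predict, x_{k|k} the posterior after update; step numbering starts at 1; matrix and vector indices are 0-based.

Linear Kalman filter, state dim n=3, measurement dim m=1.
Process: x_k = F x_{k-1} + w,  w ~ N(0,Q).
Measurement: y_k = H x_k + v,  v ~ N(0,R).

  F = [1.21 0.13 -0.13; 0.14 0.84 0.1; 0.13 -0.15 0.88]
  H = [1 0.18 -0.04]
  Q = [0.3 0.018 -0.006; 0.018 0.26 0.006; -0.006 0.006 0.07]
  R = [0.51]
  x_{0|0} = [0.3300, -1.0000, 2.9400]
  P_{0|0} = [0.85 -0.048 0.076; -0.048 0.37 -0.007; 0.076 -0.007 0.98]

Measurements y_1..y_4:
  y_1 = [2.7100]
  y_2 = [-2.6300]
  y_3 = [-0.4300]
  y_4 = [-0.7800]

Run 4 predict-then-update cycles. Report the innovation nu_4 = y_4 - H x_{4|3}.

innov = [0.4481]

step 1: x^-=[-0.1129, -0.4998, 2.7801]  P^-=[1.5285 0.1485 0.0950; 0.1485 0.5372 0.0621; 0.0950 0.0621 0.8727]  S=[2.1023]  K=[0.7380; 0.1154; 0.0339]  nu=[3.0241]  x^+=[2.1188, -0.1507, 2.8826]  P^+=[0.3836 -0.0306 0.0424; -0.0306 0.5092 0.0539; 0.0424 0.0539 0.8703]
step 2: x^-=[2.1694, 0.4583, 2.8347]  P^-=[0.8601 0.0948 0.0015; 0.0948 0.6385 0.0675; 0.0015 0.0675 0.7586]  S=[1.4250]  K=[0.6155; 0.1453; -0.0117]  nu=[-4.7685]  x^+=[-0.7656, -0.2343, 2.8905]  P^+=[0.3203 -0.0326 0.0118; -0.0326 0.6085 0.0699; 0.0118 0.0699 0.7584]
step 3: x^-=[-1.3326, -0.0150, 2.4792]  P^-=[0.7756 0.0895 -0.0272; 0.0895 0.7076 0.0513; -0.0272 0.0513 0.6619]  S=[1.3433]  K=[0.5902; 0.1600; -0.0331]  nu=[1.0045]  x^+=[-0.7397, 0.1457, 2.4460]  P^+=[0.3077 -0.0373 -0.0010; -0.0373 0.6732 0.0584; -0.0010 0.0584 0.6604]
step 4: x^-=[-1.1941, 0.2634, 2.0345]  P^-=[0.7596 0.0908 -0.0333; 0.0908 0.7487 0.0238; -0.0333 0.0238 0.5876]  S=[1.3298]  K=[0.5845; 0.1689; -0.0395]  nu=[0.4481]  x^+=[-0.9322, 0.3391, 2.0168]  P^+=[0.3053 -0.0405 -0.0026; -0.0405 0.7108 0.0326; -0.0026 0.0326 0.5855]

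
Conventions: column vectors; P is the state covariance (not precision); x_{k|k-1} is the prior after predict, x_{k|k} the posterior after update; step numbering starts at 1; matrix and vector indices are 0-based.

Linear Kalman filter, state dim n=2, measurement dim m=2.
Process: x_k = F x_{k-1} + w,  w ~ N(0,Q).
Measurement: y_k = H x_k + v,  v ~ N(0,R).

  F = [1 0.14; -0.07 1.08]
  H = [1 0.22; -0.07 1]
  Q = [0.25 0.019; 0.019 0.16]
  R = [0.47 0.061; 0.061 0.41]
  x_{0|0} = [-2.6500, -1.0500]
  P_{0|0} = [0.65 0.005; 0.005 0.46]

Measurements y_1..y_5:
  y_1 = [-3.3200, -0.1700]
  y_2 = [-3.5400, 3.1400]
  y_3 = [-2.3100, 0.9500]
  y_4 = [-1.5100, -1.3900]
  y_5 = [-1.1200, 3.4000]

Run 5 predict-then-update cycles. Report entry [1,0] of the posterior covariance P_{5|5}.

P_post[1,0] = 0.0117

step 1: x^-=[-2.7970, -0.9485]  P^-=[0.9104 0.0484; 0.0484 0.6990]  S=[1.4355 0.1987; 0.1987 1.1067]  K=[0.6599 -0.1323; 0.0552 0.6186]  nu=[-0.3143, 0.5827]  x^+=[-3.0816, -0.6054]  P^+=[0.3005 0.0070; 0.0070 0.2575]
step 2: x^-=[-3.1663, -0.4381]  P^-=[0.5576 0.0444; 0.0444 0.4608]  S=[1.0694 0.1671; 0.1671 0.8673]  K=[0.5460 -0.0990; 0.0556 0.5170]  nu=[-0.2773, 3.3564]  x^+=[-3.6499, 1.2817]  P^+=[0.2483 0.0101; 0.0101 0.2161]
step 3: x^-=[-3.4704, 1.6398]  P^-=[0.5054 0.0451; 0.0451 0.4117]  S=[1.0152 0.1606; 0.1606 0.8179]  K=[0.5220 -0.0906; 0.0564 0.4885]  nu=[0.7997, -0.9327]  x^+=[-2.9685, 1.2293]  P^+=[0.2373 0.0113; 0.0113 0.2045]
step 4: x^-=[-2.7964, 1.5354]  P^-=[0.4945 0.0454; 0.0454 0.3980]  S=[1.0037 0.1586; 0.1586 0.8040]  K=[0.5166 -0.0885; 0.0566 0.4798]  nu=[0.9486, -3.1212]  x^+=[-2.0301, 0.0914]  P^+=[0.2348 0.0117; 0.0117 0.2010]
step 5: x^-=[-2.0173, 0.2409]  P^-=[0.4920 0.0454; 0.0454 0.3938]  S=[1.0011 0.1579; 0.1579 0.7999]  K=[0.5154 -0.0880; 0.0566 0.4772]  nu=[0.8443, 3.0179]  x^+=[-1.8478, 1.7289]  P^+=[0.2343 0.0117; 0.0117 0.1999]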